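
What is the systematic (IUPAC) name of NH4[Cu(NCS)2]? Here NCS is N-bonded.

ammonium diisothiocyanatocuprate(I)

The 1 ammonium counter-ion carries a total charge of +1, so each complex ion is 1−.
Ligand charges: 2×isothiocyanato (-1 each); total -2. So Cu + (-2) = 1−, giving Cu = +1.
The complex ion is anionic, so copper takes the -ate form cuprate(I).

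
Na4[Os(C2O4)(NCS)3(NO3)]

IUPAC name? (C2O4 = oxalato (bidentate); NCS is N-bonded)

sodium triisothiocyanatonitratooxalatoosmate(II)

The 4 sodium counter-ions carry a total charge of +4, so each complex ion is 4−.
Ligand charges: 1×oxalato (-2 each), 3×isothiocyanato (-1 each), 1×nitrato (-1 each); total -6. So Os + (-6) = 4−, giving Os = +2.
Ligands are named alphabetically: isothiocyanato before nitrato before oxalato.
The complex ion is anionic, so osmium takes the -ate form osmate(II).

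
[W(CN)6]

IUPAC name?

hexacyanotungsten(VI)

There is no counter-ion, so the complex is neutral overall.
Ligand charges: 6×cyano (-1 each); total -6. So W + (-6) = 0, giving W = +6.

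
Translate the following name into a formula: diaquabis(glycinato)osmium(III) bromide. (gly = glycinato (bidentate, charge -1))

Ligands: 2 glycinato (gly, -1), 2 aqua (H2O, neutral). Ligand charge sum = -2.
With Os in oxidation state +3, the complex ion is [Os...]^1+.
Charge balance with bromide (-1) requires 1 complex ion per 1 bromide.

[Os(gly)2(H2O)2]Br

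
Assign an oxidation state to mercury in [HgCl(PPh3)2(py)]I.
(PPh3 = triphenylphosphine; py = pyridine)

+2

1 iodide outside the brackets (-1 each) → the complex ion is 1+.
Ligand charges: 2×PPh3 neutral; 1×py neutral; 1×Cl = -1; sum -1.
Hg + (-1) = 1+ ⇒ Hg is +2.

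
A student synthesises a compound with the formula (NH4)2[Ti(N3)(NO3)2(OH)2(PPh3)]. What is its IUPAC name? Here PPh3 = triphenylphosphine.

ammonium azidodihydroxodinitrato(triphenylphosphine)titanate(III)

The 2 ammonium counter-ions carry a total charge of +2, so each complex ion is 2−.
Ligand charges: 2×nitrato (-1 each), 1×triphenylphosphine (neutral), 1×azido (-1 each), 2×hydroxo (-1 each); total -5. So Ti + (-5) = 2−, giving Ti = +3.
Ligands are named alphabetically: azido before hydroxo before nitrato before triphenylphosphine.
The complex ion is anionic, so titanium takes the -ate form titanate(III).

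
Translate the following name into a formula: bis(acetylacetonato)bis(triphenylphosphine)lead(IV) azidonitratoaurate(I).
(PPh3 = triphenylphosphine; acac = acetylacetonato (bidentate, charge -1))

Cation [Pb…]: ligand charges -2, Pb(IV) ⇒ ion charge 2+.
Anion [Au…]: ligand charges -2, Au(I) ⇒ ion charge 1−.

[Pb(acac)2(PPh3)2][Au(N3)(NO3)]2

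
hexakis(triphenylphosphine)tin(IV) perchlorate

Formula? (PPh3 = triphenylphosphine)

Ligands: 6 triphenylphosphine (PPh3, neutral). Ligand charge sum = 0.
Charge balance with perchlorate (-1) requires 1 complex ion per 4 perchlorate.

[Sn(PPh3)6](ClO4)4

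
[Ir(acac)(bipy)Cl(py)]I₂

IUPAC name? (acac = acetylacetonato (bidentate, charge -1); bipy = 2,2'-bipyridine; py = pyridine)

The 2 iodide counter-ions carry a total charge of -2, so each complex ion is 2+.
Ligand charges: 1×acetylacetonato (-1 each), 1×chloro (-1 each), 1×2,2'-bipyridine (neutral), 1×pyridine (neutral); total -2. So Ir + (-2) = 2+, giving Ir = +4.
Ligands are named alphabetically: acetylacetonato before bipyridine before chloro before pyridine.

(acetylacetonato)(2,2'-bipyridine)chloro(pyridine)iridium(IV) iodide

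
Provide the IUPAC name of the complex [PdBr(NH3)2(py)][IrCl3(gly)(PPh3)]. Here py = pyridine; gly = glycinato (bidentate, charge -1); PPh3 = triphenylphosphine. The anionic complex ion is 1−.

Both ions are complex: the cation is named first with the plain metal name, the anion second with the -ate form; each ion's ligands are alphabetised independently.
The complex anion is given as 1−; its ligand charges sum to -4, so Ir = +3.
A 1:1 salt means the cation carries the equal and opposite charge, 1+.
Cation: ligand charges sum to -1; for the ion to be 1+, Pd = +2.

diamminebromo(pyridine)palladium(II) trichloro(glycinato)(triphenylphosphine)iridate(III)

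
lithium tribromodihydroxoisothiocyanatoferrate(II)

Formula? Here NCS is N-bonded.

Ligands: 1 isothiocyanato (NCS, -1), 2 hydroxo (OH, -1), 3 bromo (Br, -1). Ligand charge sum = -6.
With Fe in oxidation state +2, the complex ion is [Fe...]^4−.
Charge balance with lithium (+1) requires 1 complex ion per 4 lithium.

Li4[FeBr3(NCS)(OH)2]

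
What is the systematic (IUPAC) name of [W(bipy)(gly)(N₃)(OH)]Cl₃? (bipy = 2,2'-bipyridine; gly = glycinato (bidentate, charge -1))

azido(2,2'-bipyridine)(glycinato)hydroxotungsten(VI) chloride

The 3 chloride counter-ions carry a total charge of -3, so each complex ion is 3+.
Ligand charges: 1×azido (-1 each), 1×hydroxo (-1 each), 1×2,2'-bipyridine (neutral), 1×glycinato (-1 each); total -3. So W + (-3) = 3+, giving W = +6.
Ligands are named alphabetically: azido before bipyridine before glycinato before hydroxo.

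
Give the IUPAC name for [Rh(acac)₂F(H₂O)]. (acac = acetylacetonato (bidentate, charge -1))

bis(acetylacetonato)aquafluororhodium(III)

There is no counter-ion, so the complex is neutral overall.
Ligand charges: 2×acetylacetonato (-1 each), 1×fluoro (-1 each), 1×aqua (neutral); total -3. So Rh + (-3) = 0, giving Rh = +3.
Ligands are named alphabetically: acetylacetonato before aqua before fluoro.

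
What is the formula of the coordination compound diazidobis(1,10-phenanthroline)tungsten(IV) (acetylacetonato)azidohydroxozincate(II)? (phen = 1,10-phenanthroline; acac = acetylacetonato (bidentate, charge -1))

Cation [W…]: ligand charges -2, W(IV) ⇒ ion charge 2+.
Anion [Zn…]: ligand charges -3, Zn(II) ⇒ ion charge 1−.

[W(N3)2(phen)2][Zn(acac)(N3)(OH)]2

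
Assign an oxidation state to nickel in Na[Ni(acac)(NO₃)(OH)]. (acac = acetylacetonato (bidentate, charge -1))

1 sodium outside the brackets (+1 each) → the complex ion is 1−.
Ligand charges: 1×acac = -1; 1×OH = -1; 1×NO3 = -1; sum -3.
Ni + (-3) = 1− ⇒ Ni is +2.

+2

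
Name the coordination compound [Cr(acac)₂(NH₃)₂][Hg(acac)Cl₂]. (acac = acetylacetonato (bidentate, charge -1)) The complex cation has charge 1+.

Both ions are complex: the cation is named first with the plain metal name, the anion second with the -ate form; each ion's ligands are alphabetised independently.
The complex cation is given as 1+; its ligand charges sum to -2, so Cr = +3.
A 1:1 salt means the anion carries the equal and opposite charge, 1−.
Anion: ligand charges sum to -3; for the ion to be 1−, Hg = +2.

bis(acetylacetonato)diamminechromium(III) (acetylacetonato)dichloromercurate(II)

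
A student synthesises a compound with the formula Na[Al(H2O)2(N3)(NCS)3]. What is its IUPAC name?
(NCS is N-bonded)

The 1 sodium counter-ion carries a total charge of +1, so each complex ion is 1−.
Ligand charges: 1×azido (-1 each), 2×aqua (neutral), 3×isothiocyanato (-1 each); total -4. So Al + (-4) = 1−, giving Al = +3.
Ligands are named alphabetically: aqua before azido before isothiocyanato.
The complex ion is anionic, so aluminium takes the -ate form aluminate(III).

sodium diaquaazidotriisothiocyanatoaluminate(III)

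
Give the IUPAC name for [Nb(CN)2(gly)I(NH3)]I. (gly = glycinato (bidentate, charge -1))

The 1 iodide counter-ion carries a total charge of -1, so each complex ion is 1+.
Ligand charges: 1×iodo (-1 each), 2×cyano (-1 each), 1×ammine (neutral), 1×glycinato (-1 each); total -4. So Nb + (-4) = 1+, giving Nb = +5.
Ligands are named alphabetically: ammine before cyano before glycinato before iodo.

amminedicyano(glycinato)iodoniobium(V) iodide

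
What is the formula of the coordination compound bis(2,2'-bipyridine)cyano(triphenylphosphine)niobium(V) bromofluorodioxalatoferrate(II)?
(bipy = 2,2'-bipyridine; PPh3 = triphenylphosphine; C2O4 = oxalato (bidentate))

[Nb(bipy)2(CN)(PPh3)][FeBr(C2O4)2F]

Cation [Nb…]: ligand charges -1, Nb(V) ⇒ ion charge 4+.
Anion [Fe…]: ligand charges -6, Fe(II) ⇒ ion charge 4−.
One 4+ cation balances one 4− anion.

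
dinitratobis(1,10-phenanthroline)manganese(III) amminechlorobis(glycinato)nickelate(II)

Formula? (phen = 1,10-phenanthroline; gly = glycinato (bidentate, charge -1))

[Mn(NO3)2(phen)2][NiCl(gly)2(NH3)]

Cation [Mn…]: ligand charges -2, Mn(III) ⇒ ion charge 1+.
Anion [Ni…]: ligand charges -3, Ni(II) ⇒ ion charge 1−.
One 1+ cation balances one 1− anion.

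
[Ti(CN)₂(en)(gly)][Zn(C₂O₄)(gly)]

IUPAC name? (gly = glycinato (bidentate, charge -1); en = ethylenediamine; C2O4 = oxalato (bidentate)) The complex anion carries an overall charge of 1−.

Both ions are complex: the cation is named first with the plain metal name, the anion second with the -ate form; each ion's ligands are alphabetised independently.
The complex anion is given as 1−; its ligand charges sum to -3, so Zn = +2.
A 1:1 salt means the cation carries the equal and opposite charge, 1+.
Cation: ligand charges sum to -3; for the ion to be 1+, Ti = +4.

dicyano(ethylenediamine)(glycinato)titanium(IV) (glycinato)oxalatozincate(II)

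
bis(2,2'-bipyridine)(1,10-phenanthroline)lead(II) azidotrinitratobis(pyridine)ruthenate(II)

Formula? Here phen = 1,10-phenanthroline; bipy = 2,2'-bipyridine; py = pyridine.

Cation [Pb…]: ligand charges 0, Pb(II) ⇒ ion charge 2+.
Anion [Ru…]: ligand charges -4, Ru(II) ⇒ ion charge 2−.

[Pb(bipy)2(phen)][Ru(N3)(NO3)3(py)2]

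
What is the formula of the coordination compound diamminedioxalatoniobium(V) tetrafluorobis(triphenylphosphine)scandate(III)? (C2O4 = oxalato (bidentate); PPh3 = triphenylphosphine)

[Nb(C2O4)2(NH3)2][ScF4(PPh3)2]

Cation [Nb…]: ligand charges -4, Nb(V) ⇒ ion charge 1+.
Anion [Sc…]: ligand charges -4, Sc(III) ⇒ ion charge 1−.
One 1+ cation balances one 1− anion.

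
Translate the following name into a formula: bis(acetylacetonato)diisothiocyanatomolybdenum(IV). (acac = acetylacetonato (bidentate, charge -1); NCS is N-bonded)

[Mo(acac)2(NCS)2]

Ligands: 2 acetylacetonato (acac, -1), 2 isothiocyanato (NCS, -1). Ligand charge sum = -4.
With Mo in oxidation state +4, the complex ion is [Mo...].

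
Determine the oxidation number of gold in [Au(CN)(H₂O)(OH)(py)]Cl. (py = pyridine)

1 chloride outside the brackets (-1 each) → the complex ion is 1+.
Ligand charges: 1×CN = -1; 1×H2O neutral; 1×OH = -1; 1×py neutral; sum -2.
Au + (-2) = 1+ ⇒ Au is +3.

+3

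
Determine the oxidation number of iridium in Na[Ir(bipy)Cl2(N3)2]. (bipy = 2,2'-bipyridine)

+3

1 sodium outside the brackets (+1 each) → the complex ion is 1−.
Ligand charges: 1×bipy neutral; 2×Cl = -2; 2×N3 = -2; sum -4.
Ir + (-4) = 1− ⇒ Ir is +3.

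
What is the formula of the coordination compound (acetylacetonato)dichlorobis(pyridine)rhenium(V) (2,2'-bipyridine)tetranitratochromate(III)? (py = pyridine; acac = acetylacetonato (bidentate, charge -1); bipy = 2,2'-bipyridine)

[Re(acac)Cl2(py)2][Cr(bipy)(NO3)4]2

Cation [Re…]: ligand charges -3, Re(V) ⇒ ion charge 2+.
Anion [Cr…]: ligand charges -4, Cr(III) ⇒ ion charge 1−.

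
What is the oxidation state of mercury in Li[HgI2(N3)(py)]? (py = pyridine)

1 lithium outside the brackets (+1 each) → the complex ion is 1−.
Ligand charges: 2×I = -2; 1×N3 = -1; 1×py neutral; sum -3.
Hg + (-3) = 1− ⇒ Hg is +2.

+2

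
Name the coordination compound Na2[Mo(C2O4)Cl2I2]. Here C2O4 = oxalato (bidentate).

The 2 sodium counter-ions carry a total charge of +2, so each complex ion is 2−.
Ligand charges: 1×oxalato (-2 each), 2×chloro (-1 each), 2×iodo (-1 each); total -6. So Mo + (-6) = 2−, giving Mo = +4.
Ligands are named alphabetically: chloro before iodo before oxalato.
The complex ion is anionic, so molybdenum takes the -ate form molybdate(IV).

sodium dichlorodiiodooxalatomolybdate(IV)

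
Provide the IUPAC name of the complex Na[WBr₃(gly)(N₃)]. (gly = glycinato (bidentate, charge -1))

The 1 sodium counter-ion carries a total charge of +1, so each complex ion is 1−.
Ligand charges: 1×glycinato (-1 each), 1×azido (-1 each), 3×bromo (-1 each); total -5. So W + (-5) = 1−, giving W = +4.
The complex ion is anionic, so tungsten takes the -ate form tungstate(IV).

sodium azidotribromo(glycinato)tungstate(IV)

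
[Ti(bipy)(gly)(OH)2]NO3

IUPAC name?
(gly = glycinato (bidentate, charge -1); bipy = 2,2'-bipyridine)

(2,2'-bipyridine)(glycinato)dihydroxotitanium(IV) nitrate

The 1 nitrate counter-ion carries a total charge of -1, so each complex ion is 1+.
Ligand charges: 2×hydroxo (-1 each), 1×glycinato (-1 each), 1×2,2'-bipyridine (neutral); total -3. So Ti + (-3) = 1+, giving Ti = +4.
Ligands are named alphabetically: bipyridine before glycinato before hydroxo.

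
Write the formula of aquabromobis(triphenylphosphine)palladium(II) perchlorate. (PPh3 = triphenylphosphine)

Ligands: 1 aqua (H2O, neutral), 2 triphenylphosphine (PPh3, neutral), 1 bromo (Br, -1). Ligand charge sum = -1.
With Pd in oxidation state +2, the complex ion is [Pd...]^1+.
Charge balance with perchlorate (-1) requires 1 complex ion per 1 perchlorate.

[PdBr(H2O)(PPh3)2]ClO4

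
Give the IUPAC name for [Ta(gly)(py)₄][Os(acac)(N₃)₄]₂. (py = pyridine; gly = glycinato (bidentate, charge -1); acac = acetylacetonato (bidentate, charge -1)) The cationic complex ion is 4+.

Both ions are complex: the cation is named first with the plain metal name, the anion second with the -ate form; each ion's ligands are alphabetised independently.
The complex cation is given as 4+; its ligand charges sum to -1, so Ta = +5.
With 2 anions per cation, each anion must be 4/2 = 2−.
Anion: ligand charges sum to -5; for the ion to be 2−, Os = +3.

(glycinato)tetrakis(pyridine)tantalum(V) (acetylacetonato)tetraazidoosmate(III)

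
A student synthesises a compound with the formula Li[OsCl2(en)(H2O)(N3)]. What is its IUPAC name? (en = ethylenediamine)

The 1 lithium counter-ion carries a total charge of +1, so each complex ion is 1−.
Ligand charges: 1×aqua (neutral), 1×ethylenediamine (neutral), 2×chloro (-1 each), 1×azido (-1 each); total -3. So Os + (-3) = 1−, giving Os = +2.
The complex ion is anionic, so osmium takes the -ate form osmate(II).

lithium aquaazidodichloro(ethylenediamine)osmate(II)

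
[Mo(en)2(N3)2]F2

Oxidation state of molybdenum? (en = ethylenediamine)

+4

2 fluoride outside the brackets (-1 each) → the complex ion is 2+.
Ligand charges: 2×en neutral; 2×N3 = -2; sum -2.
Mo + (-2) = 2+ ⇒ Mo is +4.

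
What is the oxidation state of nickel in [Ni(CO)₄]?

0

No counter-ion: the bracketed complex is neutral.
Ligand charges: 4×CO neutral; sum 0.
Ni + (0) = 0 ⇒ Ni is 0.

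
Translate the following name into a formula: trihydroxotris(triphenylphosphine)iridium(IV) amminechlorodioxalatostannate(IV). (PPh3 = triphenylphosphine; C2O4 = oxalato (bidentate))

[Ir(OH)3(PPh3)3][Sn(C2O4)2Cl(NH3)]

Cation [Ir…]: ligand charges -3, Ir(IV) ⇒ ion charge 1+.
Anion [Sn…]: ligand charges -5, Sn(IV) ⇒ ion charge 1−.
One 1+ cation balances one 1− anion.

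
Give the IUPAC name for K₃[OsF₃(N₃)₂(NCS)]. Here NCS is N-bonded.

potassium diazidotrifluoroisothiocyanatoosmate(III)

The 3 potassium counter-ions carry a total charge of +3, so each complex ion is 3−.
Ligand charges: 2×azido (-1 each), 3×fluoro (-1 each), 1×isothiocyanato (-1 each); total -6. So Os + (-6) = 3−, giving Os = +3.
Ligands are named alphabetically: azido before fluoro before isothiocyanato.
The complex ion is anionic, so osmium takes the -ate form osmate(III).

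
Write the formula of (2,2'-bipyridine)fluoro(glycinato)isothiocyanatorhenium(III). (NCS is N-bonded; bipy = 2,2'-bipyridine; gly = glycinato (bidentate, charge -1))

Ligands: 1 isothiocyanato (NCS, -1), 1 fluoro (F, -1), 1 2,2'-bipyridine (bipy, neutral), 1 glycinato (gly, -1). Ligand charge sum = -3.
With Re in oxidation state +3, the complex ion is [Re...].

[Re(bipy)F(gly)(NCS)]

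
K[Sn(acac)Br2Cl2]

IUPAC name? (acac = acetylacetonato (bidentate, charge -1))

potassium (acetylacetonato)dibromodichlorostannate(IV)

The 1 potassium counter-ion carries a total charge of +1, so each complex ion is 1−.
Ligand charges: 2×chloro (-1 each), 1×acetylacetonato (-1 each), 2×bromo (-1 each); total -5. So Sn + (-5) = 1−, giving Sn = +4.
Ligands are named alphabetically: acetylacetonato before bromo before chloro.
The complex ion is anionic, so tin takes the -ate form stannate(IV).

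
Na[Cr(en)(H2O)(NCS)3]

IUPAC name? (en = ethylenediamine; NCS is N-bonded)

The 1 sodium counter-ion carries a total charge of +1, so each complex ion is 1−.
Ligand charges: 1×ethylenediamine (neutral), 1×aqua (neutral), 3×isothiocyanato (-1 each); total -3. So Cr + (-3) = 1−, giving Cr = +2.
The complex ion is anionic, so chromium takes the -ate form chromate(II).

sodium aqua(ethylenediamine)triisothiocyanatochromate(II)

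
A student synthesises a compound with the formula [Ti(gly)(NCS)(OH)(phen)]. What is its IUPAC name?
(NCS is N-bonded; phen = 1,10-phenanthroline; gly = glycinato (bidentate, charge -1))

There is no counter-ion, so the complex is neutral overall.
Ligand charges: 1×isothiocyanato (-1 each), 1×1,10-phenanthroline (neutral), 1×glycinato (-1 each), 1×hydroxo (-1 each); total -3. So Ti + (-3) = 0, giving Ti = +3.
Ligands are named alphabetically: glycinato before hydroxo before isothiocyanato before phenanthroline.

(glycinato)hydroxoisothiocyanato(1,10-phenanthroline)titanium(III)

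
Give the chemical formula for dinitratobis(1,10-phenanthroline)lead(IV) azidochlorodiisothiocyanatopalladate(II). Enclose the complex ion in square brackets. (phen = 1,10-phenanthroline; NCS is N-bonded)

[Pb(NO3)2(phen)2][PdCl(N3)(NCS)2]

Cation [Pb…]: ligand charges -2, Pb(IV) ⇒ ion charge 2+.
Anion [Pd…]: ligand charges -4, Pd(II) ⇒ ion charge 2−.
One 2+ cation balances one 2− anion.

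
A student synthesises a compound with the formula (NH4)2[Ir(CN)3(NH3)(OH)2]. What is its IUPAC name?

The 2 ammonium counter-ions carry a total charge of +2, so each complex ion is 2−.
Ligand charges: 2×hydroxo (-1 each), 1×ammine (neutral), 3×cyano (-1 each); total -5. So Ir + (-5) = 2−, giving Ir = +3.
Ligands are named alphabetically: ammine before cyano before hydroxo.
The complex ion is anionic, so iridium takes the -ate form iridate(III).

ammonium amminetricyanodihydroxoiridate(III)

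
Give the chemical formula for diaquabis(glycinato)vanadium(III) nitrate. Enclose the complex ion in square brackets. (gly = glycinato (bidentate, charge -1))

[V(gly)2(H2O)2]NO3

Ligands: 2 glycinato (gly, -1), 2 aqua (H2O, neutral). Ligand charge sum = -2.
With V in oxidation state +3, the complex ion is [V...]^1+.
Charge balance with nitrate (-1) requires 1 complex ion per 1 nitrate.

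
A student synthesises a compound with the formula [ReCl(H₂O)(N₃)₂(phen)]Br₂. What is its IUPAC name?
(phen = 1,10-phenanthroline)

The 2 bromide counter-ions carry a total charge of -2, so each complex ion is 2+.
Ligand charges: 2×azido (-1 each), 1×aqua (neutral), 1×1,10-phenanthroline (neutral), 1×chloro (-1 each); total -3. So Re + (-3) = 2+, giving Re = +5.
Ligands are named alphabetically: aqua before azido before chloro before phenanthroline.

aquadiazidochloro(1,10-phenanthroline)rhenium(V) bromide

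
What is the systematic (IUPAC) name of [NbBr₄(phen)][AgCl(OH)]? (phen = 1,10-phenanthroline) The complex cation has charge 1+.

Both ions are complex: the cation is named first with the plain metal name, the anion second with the -ate form; each ion's ligands are alphabetised independently.
The complex cation is given as 1+; its ligand charges sum to -4, so Nb = +5.
A 1:1 salt means the anion carries the equal and opposite charge, 1−.
Anion: ligand charges sum to -2; for the ion to be 1−, Ag = +1.

tetrabromo(1,10-phenanthroline)niobium(V) chlorohydroxoargentate(I)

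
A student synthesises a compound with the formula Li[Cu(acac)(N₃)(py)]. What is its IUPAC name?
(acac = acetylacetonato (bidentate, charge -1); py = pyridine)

The 1 lithium counter-ion carries a total charge of +1, so each complex ion is 1−.
Ligand charges: 1×acetylacetonato (-1 each), 1×azido (-1 each), 1×pyridine (neutral); total -2. So Cu + (-2) = 1−, giving Cu = +1.
Ligands are named alphabetically: acetylacetonato before azido before pyridine.
The complex ion is anionic, so copper takes the -ate form cuprate(I).

lithium (acetylacetonato)azido(pyridine)cuprate(I)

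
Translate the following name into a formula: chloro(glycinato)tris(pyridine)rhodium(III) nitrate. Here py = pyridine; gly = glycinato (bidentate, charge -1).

Ligands: 3 pyridine (py, neutral), 1 glycinato (gly, -1), 1 chloro (Cl, -1). Ligand charge sum = -2.
With Rh in oxidation state +3, the complex ion is [Rh...]^1+.
Charge balance with nitrate (-1) requires 1 complex ion per 1 nitrate.

[RhCl(gly)(py)3]NO3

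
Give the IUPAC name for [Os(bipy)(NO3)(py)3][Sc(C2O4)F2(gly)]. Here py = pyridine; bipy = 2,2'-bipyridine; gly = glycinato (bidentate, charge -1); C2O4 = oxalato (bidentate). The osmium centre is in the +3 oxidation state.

(2,2'-bipyridine)nitratotris(pyridine)osmium(III) difluoro(glycinato)oxalatoscandate(III)

Both ions are complex: the cation is named first with the plain metal name, the anion second with the -ate form; each ion's ligands are alphabetised independently.
Os is given as +3; the cation's ligand charges sum to -1, so the complex cation is 2+.
A 1:1 salt means the anion carries the equal and opposite charge, 2−.
Anion: ligand charges sum to -5; for the ion to be 2−, Sc = +3.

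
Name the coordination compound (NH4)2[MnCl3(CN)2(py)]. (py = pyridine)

The 2 ammonium counter-ions carry a total charge of +2, so each complex ion is 2−.
Ligand charges: 2×cyano (-1 each), 1×pyridine (neutral), 3×chloro (-1 each); total -5. So Mn + (-5) = 2−, giving Mn = +3.
The complex ion is anionic, so manganese takes the -ate form manganate(III).

ammonium trichlorodicyano(pyridine)manganate(III)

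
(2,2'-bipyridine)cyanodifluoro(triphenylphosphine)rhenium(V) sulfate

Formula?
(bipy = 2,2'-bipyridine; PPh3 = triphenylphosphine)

Ligands: 1 2,2'-bipyridine (bipy, neutral), 2 fluoro (F, -1), 1 triphenylphosphine (PPh3, neutral), 1 cyano (CN, -1). Ligand charge sum = -3.
With Re in oxidation state +5, the complex ion is [Re...]^2+.
Charge balance with sulfate (-2) requires 1 complex ion per 1 sulfate.

[Re(bipy)(CN)F2(PPh3)]SO4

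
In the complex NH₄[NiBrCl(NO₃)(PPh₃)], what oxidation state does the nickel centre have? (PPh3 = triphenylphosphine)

+2

1 ammonium outside the brackets (+1 each) → the complex ion is 1−.
Ligand charges: 1×NO3 = -1; 1×Cl = -1; 1×PPh3 neutral; 1×Br = -1; sum -3.
Ni + (-3) = 1− ⇒ Ni is +2.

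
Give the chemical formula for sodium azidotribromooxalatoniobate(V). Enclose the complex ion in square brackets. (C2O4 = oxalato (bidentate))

Na[NbBr3(C2O4)(N3)]

Ligands: 1 azido (N3, -1), 1 oxalato (C2O4, -2), 3 bromo (Br, -1). Ligand charge sum = -6.
Charge balance with sodium (+1) requires 1 complex ion per 1 sodium.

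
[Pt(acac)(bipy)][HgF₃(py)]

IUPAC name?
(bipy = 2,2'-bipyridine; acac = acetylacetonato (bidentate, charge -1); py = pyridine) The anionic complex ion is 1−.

(acetylacetonato)(2,2'-bipyridine)platinum(II) trifluoro(pyridine)mercurate(II)

The complex anion is given as 1−; its ligand charges sum to -3, so Hg = +2.
A 1:1 salt means the cation carries the equal and opposite charge, 1+.
Cation: ligand charges sum to -1; for the ion to be 1+, Pt = +2.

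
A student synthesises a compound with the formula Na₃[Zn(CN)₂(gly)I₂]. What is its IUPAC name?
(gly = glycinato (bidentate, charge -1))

sodium dicyano(glycinato)diiodozincate(II)

The 3 sodium counter-ions carry a total charge of +3, so each complex ion is 3−.
Ligand charges: 2×iodo (-1 each), 2×cyano (-1 each), 1×glycinato (-1 each); total -5. So Zn + (-5) = 3−, giving Zn = +2.
Ligands are named alphabetically: cyano before glycinato before iodo.
The complex ion is anionic, so zinc takes the -ate form zincate(II).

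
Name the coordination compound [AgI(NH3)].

There is no counter-ion, so the complex is neutral overall.
Ligand charges: 1×iodo (-1 each), 1×ammine (neutral); total -1. So Ag + (-1) = 0, giving Ag = +1.
Ligands are named alphabetically: ammine before iodo.

ammineiodosilver(I)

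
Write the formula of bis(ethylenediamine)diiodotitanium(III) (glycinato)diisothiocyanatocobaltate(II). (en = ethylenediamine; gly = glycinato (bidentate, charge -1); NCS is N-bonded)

[Ti(en)2I2][Co(gly)(NCS)2]

Cation [Ti…]: ligand charges -2, Ti(III) ⇒ ion charge 1+.
Anion [Co…]: ligand charges -3, Co(II) ⇒ ion charge 1−.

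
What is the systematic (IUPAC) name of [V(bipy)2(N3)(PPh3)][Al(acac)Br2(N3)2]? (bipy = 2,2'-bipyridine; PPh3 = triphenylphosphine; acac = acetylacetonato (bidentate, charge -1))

azidobis(2,2'-bipyridine)(triphenylphosphine)vanadium(III) (acetylacetonato)diazidodibromoaluminate(III)

Both ions are complex: the cation is named first with the plain metal name, the anion second with the -ate form; each ion's ligands are alphabetised independently.
Aluminium is always +3 in its complexes; the anion's ligand charges sum to -5, so the complex anion is 2−.
A 1:1 salt means the cation carries the equal and opposite charge, 2+.
Cation: ligand charges sum to -1; for the ion to be 2+, V = +3.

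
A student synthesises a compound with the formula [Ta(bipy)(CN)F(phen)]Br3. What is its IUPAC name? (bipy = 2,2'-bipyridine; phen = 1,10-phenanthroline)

(2,2'-bipyridine)cyanofluoro(1,10-phenanthroline)tantalum(V) bromide

The 3 bromide counter-ions carry a total charge of -3, so each complex ion is 3+.
Ligand charges: 1×cyano (-1 each), 1×2,2'-bipyridine (neutral), 1×1,10-phenanthroline (neutral), 1×fluoro (-1 each); total -2. So Ta + (-2) = 3+, giving Ta = +5.
Ligands are named alphabetically: bipyridine before cyano before fluoro before phenanthroline.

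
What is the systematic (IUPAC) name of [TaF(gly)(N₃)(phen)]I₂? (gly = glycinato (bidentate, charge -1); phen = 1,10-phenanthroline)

azidofluoro(glycinato)(1,10-phenanthroline)tantalum(V) iodide

The 2 iodide counter-ions carry a total charge of -2, so each complex ion is 2+.
Ligand charges: 1×glycinato (-1 each), 1×fluoro (-1 each), 1×1,10-phenanthroline (neutral), 1×azido (-1 each); total -3. So Ta + (-3) = 2+, giving Ta = +5.
Ligands are named alphabetically: azido before fluoro before glycinato before phenanthroline.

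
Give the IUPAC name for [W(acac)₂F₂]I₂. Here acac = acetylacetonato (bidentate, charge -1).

bis(acetylacetonato)difluorotungsten(VI) iodide

The 2 iodide counter-ions carry a total charge of -2, so each complex ion is 2+.
Ligand charges: 2×fluoro (-1 each), 2×acetylacetonato (-1 each); total -4. So W + (-4) = 2+, giving W = +6.
Ligands are named alphabetically: acetylacetonato before fluoro.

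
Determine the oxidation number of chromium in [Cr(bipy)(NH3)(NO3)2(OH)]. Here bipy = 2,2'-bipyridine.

No counter-ion: the bracketed complex is neutral.
Ligand charges: 2×NO3 = -2; 1×OH = -1; 1×bipy neutral; 1×NH3 neutral; sum -3.
Cr + (-3) = 0 ⇒ Cr is +3.

+3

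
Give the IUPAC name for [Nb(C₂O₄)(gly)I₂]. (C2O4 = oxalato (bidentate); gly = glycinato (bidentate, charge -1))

There is no counter-ion, so the complex is neutral overall.
Ligand charges: 1×oxalato (-2 each), 1×glycinato (-1 each), 2×iodo (-1 each); total -5. So Nb + (-5) = 0, giving Nb = +5.
Ligands are named alphabetically: glycinato before iodo before oxalato.

(glycinato)diiodooxalatoniobium(V)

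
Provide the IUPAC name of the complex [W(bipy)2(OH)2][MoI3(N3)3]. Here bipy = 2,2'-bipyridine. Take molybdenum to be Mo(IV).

bis(2,2'-bipyridine)dihydroxotungsten(IV) triazidotriiodomolybdate(IV)

Both ions are complex: the cation is named first with the plain metal name, the anion second with the -ate form; each ion's ligands are alphabetised independently.
Mo is given as +4; the anion's ligand charges sum to -6, so the complex anion is 2−.
A 1:1 salt means the cation carries the equal and opposite charge, 2+.
Cation: ligand charges sum to -2; for the ion to be 2+, W = +4.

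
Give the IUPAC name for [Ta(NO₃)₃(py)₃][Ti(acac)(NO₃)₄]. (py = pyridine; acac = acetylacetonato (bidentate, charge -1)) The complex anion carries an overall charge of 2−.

The complex anion is given as 2−; its ligand charges sum to -5, so Ti = +3.
A 1:1 salt means the cation carries the equal and opposite charge, 2+.
Cation: ligand charges sum to -3; for the ion to be 2+, Ta = +5.

trinitratotris(pyridine)tantalum(V) (acetylacetonato)tetranitratotitanate(III)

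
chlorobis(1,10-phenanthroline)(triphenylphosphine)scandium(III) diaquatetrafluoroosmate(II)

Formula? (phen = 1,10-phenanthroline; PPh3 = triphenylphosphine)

Cation [Sc…]: ligand charges -1, Sc(III) ⇒ ion charge 2+.
Anion [Os…]: ligand charges -4, Os(II) ⇒ ion charge 2−.

[ScCl(phen)2(PPh3)][OsF4(H2O)2]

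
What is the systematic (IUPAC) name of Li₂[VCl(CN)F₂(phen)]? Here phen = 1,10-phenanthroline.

The 2 lithium counter-ions carry a total charge of +2, so each complex ion is 2−.
Ligand charges: 2×fluoro (-1 each), 1×cyano (-1 each), 1×1,10-phenanthroline (neutral), 1×chloro (-1 each); total -4. So V + (-4) = 2−, giving V = +2.
Ligands are named alphabetically: chloro before cyano before fluoro before phenanthroline.
The complex ion is anionic, so vanadium takes the -ate form vanadate(II).

lithium chlorocyanodifluoro(1,10-phenanthroline)vanadate(II)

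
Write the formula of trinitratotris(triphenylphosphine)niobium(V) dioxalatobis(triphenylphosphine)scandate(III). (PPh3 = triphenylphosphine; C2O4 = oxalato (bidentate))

[Nb(NO3)3(PPh3)3][Sc(C2O4)2(PPh3)2]2

Cation [Nb…]: ligand charges -3, Nb(V) ⇒ ion charge 2+.
Anion [Sc…]: ligand charges -4, Sc(III) ⇒ ion charge 1−.
One 2+ cation requires 2 of the 1− anion.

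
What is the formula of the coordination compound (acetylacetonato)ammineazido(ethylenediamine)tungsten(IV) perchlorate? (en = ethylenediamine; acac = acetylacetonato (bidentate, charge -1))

Ligands: 1 ammine (NH3, neutral), 1 ethylenediamine (en, neutral), 1 azido (N3, -1), 1 acetylacetonato (acac, -1). Ligand charge sum = -2.
With W in oxidation state +4, the complex ion is [W...]^2+.
Charge balance with perchlorate (-1) requires 1 complex ion per 2 perchlorate.

[W(acac)(en)(N3)(NH3)](ClO4)2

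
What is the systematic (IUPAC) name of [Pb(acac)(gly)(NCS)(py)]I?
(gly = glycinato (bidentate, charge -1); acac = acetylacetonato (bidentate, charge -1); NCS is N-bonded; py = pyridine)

The 1 iodide counter-ion carries a total charge of -1, so each complex ion is 1+.
Ligand charges: 1×glycinato (-1 each), 1×acetylacetonato (-1 each), 1×isothiocyanato (-1 each), 1×pyridine (neutral); total -3. So Pb + (-3) = 1+, giving Pb = +4.
Ligands are named alphabetically: acetylacetonato before glycinato before isothiocyanato before pyridine.

(acetylacetonato)(glycinato)isothiocyanato(pyridine)lead(IV) iodide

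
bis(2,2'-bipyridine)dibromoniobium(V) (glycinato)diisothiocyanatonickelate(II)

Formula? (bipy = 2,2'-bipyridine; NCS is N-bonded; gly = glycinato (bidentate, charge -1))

Cation [Nb…]: ligand charges -2, Nb(V) ⇒ ion charge 3+.
Anion [Ni…]: ligand charges -3, Ni(II) ⇒ ion charge 1−.
One 3+ cation requires 3 of the 1− anion.

[Nb(bipy)2Br2][Ni(gly)(NCS)2]3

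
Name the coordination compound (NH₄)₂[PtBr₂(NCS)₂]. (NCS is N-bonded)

The 2 ammonium counter-ions carry a total charge of +2, so each complex ion is 2−.
Ligand charges: 2×isothiocyanato (-1 each), 2×bromo (-1 each); total -4. So Pt + (-4) = 2−, giving Pt = +2.
The complex ion is anionic, so platinum takes the -ate form platinate(II).

ammonium dibromodiisothiocyanatoplatinate(II)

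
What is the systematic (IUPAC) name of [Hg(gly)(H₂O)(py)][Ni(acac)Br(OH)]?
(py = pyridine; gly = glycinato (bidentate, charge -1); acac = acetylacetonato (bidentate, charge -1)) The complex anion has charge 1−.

The complex anion is given as 1−; its ligand charges sum to -3, so Ni = +2.
A 1:1 salt means the cation carries the equal and opposite charge, 1+.
Cation: ligand charges sum to -1; for the ion to be 1+, Hg = +2.

aqua(glycinato)(pyridine)mercury(II) (acetylacetonato)bromohydroxonickelate(II)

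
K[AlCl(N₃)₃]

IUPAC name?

The 1 potassium counter-ion carries a total charge of +1, so each complex ion is 1−.
Ligand charges: 3×azido (-1 each), 1×chloro (-1 each); total -4. So Al + (-4) = 1−, giving Al = +3.
The complex ion is anionic, so aluminium takes the -ate form aluminate(III).

potassium triazidochloroaluminate(III)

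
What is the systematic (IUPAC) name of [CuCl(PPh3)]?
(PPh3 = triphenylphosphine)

There is no counter-ion, so the complex is neutral overall.
Ligand charges: 1×chloro (-1 each), 1×triphenylphosphine (neutral); total -1. So Cu + (-1) = 0, giving Cu = +1.
Ligands are named alphabetically: chloro before triphenylphosphine.

chloro(triphenylphosphine)copper(I)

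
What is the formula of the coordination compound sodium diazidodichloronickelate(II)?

Ligands: 2 chloro (Cl, -1), 2 azido (N3, -1). Ligand charge sum = -4.
With Ni in oxidation state +2, the complex ion is [Ni...]^2−.
Charge balance with sodium (+1) requires 1 complex ion per 2 sodium.

Na2[NiCl2(N3)2]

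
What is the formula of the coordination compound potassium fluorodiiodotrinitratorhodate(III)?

K3[RhFI2(NO3)3]

Ligands: 2 iodo (I, -1), 3 nitrato (NO3, -1), 1 fluoro (F, -1). Ligand charge sum = -6.
Charge balance with potassium (+1) requires 1 complex ion per 3 potassium.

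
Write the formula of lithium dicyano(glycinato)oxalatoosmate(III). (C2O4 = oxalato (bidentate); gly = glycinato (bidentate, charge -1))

Li2[Os(C2O4)(CN)2(gly)]

Ligands: 1 oxalato (C2O4, -2), 2 cyano (CN, -1), 1 glycinato (gly, -1). Ligand charge sum = -5.
With Os in oxidation state +3, the complex ion is [Os...]^2−.
Charge balance with lithium (+1) requires 1 complex ion per 2 lithium.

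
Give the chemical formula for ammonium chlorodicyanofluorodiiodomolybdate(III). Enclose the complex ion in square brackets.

(NH4)3[MoCl(CN)2FI2]

Ligands: 2 iodo (I, -1), 2 cyano (CN, -1), 1 chloro (Cl, -1), 1 fluoro (F, -1). Ligand charge sum = -6.
With Mo in oxidation state +3, the complex ion is [Mo...]^3−.
Charge balance with ammonium (+1) requires 1 complex ion per 3 ammonium.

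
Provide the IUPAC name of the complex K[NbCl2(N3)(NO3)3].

potassium azidodichlorotrinitratoniobate(V)

The 1 potassium counter-ion carries a total charge of +1, so each complex ion is 1−.
Ligand charges: 2×chloro (-1 each), 1×azido (-1 each), 3×nitrato (-1 each); total -6. So Nb + (-6) = 1−, giving Nb = +5.
Ligands are named alphabetically: azido before chloro before nitrato.
The complex ion is anionic, so niobium takes the -ate form niobate(V).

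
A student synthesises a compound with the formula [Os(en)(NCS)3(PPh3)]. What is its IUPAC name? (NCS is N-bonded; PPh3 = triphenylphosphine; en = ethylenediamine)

There is no counter-ion, so the complex is neutral overall.
Ligand charges: 3×isothiocyanato (-1 each), 1×triphenylphosphine (neutral), 1×ethylenediamine (neutral); total -3. So Os + (-3) = 0, giving Os = +3.
Ligands are named alphabetically: ethylenediamine before isothiocyanato before triphenylphosphine.

(ethylenediamine)triisothiocyanato(triphenylphosphine)osmium(III)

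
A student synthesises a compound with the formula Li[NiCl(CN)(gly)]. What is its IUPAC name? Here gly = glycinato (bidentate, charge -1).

The 1 lithium counter-ion carries a total charge of +1, so each complex ion is 1−.
Ligand charges: 1×glycinato (-1 each), 1×chloro (-1 each), 1×cyano (-1 each); total -3. So Ni + (-3) = 1−, giving Ni = +2.
The complex ion is anionic, so nickel takes the -ate form nickelate(II).

lithium chlorocyano(glycinato)nickelate(II)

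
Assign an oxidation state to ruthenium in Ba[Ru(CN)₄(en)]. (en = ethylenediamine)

+2

1 barium outside the brackets (+2 each) → the complex ion is 2−.
Ligand charges: 4×CN = -4; 1×en neutral; sum -4.
Ru + (-4) = 2− ⇒ Ru is +2.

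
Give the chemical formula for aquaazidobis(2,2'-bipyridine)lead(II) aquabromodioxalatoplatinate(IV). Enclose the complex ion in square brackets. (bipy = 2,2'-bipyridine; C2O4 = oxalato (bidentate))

[Pb(bipy)2(H2O)(N3)][PtBr(C2O4)2(H2O)]

Cation [Pb…]: ligand charges -1, Pb(II) ⇒ ion charge 1+.
Anion [Pt…]: ligand charges -5, Pt(IV) ⇒ ion charge 1−.
One 1+ cation balances one 1− anion.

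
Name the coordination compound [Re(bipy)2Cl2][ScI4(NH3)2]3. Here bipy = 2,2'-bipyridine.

Scandium is always +3 in its complexes; the anion's ligand charges sum to -4, so the complex anion is 1−.
With 3 anions per cation, the cation must be 3×1 = 3+.
Cation: ligand charges sum to -2; for the ion to be 3+, Re = +5.

bis(2,2'-bipyridine)dichlororhenium(V) diamminetetraiodoscandate(III)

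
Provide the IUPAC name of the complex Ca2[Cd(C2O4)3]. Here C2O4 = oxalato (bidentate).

The 2 calcium counter-ions carry a total charge of +4, so each complex ion is 4−.
Ligand charges: 3×oxalato (-2 each); total -6. So Cd + (-6) = 4−, giving Cd = +2.
The complex ion is anionic, so cadmium takes the -ate form cadmate(II).

calcium trioxalatocadmate(II)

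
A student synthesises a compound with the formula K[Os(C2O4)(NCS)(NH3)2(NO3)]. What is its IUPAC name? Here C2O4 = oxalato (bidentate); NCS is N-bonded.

potassium diammineisothiocyanatonitratooxalatoosmate(III)

The 1 potassium counter-ion carries a total charge of +1, so each complex ion is 1−.
Ligand charges: 1×oxalato (-2 each), 2×ammine (neutral), 1×nitrato (-1 each), 1×isothiocyanato (-1 each); total -4. So Os + (-4) = 1−, giving Os = +3.
The complex ion is anionic, so osmium takes the -ate form osmate(III).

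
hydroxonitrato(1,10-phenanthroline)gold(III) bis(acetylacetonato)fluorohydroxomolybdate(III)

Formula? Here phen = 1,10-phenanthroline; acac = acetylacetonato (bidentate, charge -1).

Cation [Au…]: ligand charges -2, Au(III) ⇒ ion charge 1+.
Anion [Mo…]: ligand charges -4, Mo(III) ⇒ ion charge 1−.
One 1+ cation balances one 1− anion.

[Au(NO3)(OH)(phen)][Mo(acac)2F(OH)]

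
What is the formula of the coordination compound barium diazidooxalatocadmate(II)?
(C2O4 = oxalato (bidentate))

Ba[Cd(C2O4)(N3)2]

Ligands: 1 oxalato (C2O4, -2), 2 azido (N3, -1). Ligand charge sum = -4.
With Cd in oxidation state +2, the complex ion is [Cd...]^2−.
Charge balance with barium (+2) requires 1 complex ion per 1 barium.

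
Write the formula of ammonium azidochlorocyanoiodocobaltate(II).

Ligands: 1 iodo (I, -1), 1 cyano (CN, -1), 1 azido (N3, -1), 1 chloro (Cl, -1). Ligand charge sum = -4.
With Co in oxidation state +2, the complex ion is [Co...]^2−.
Charge balance with ammonium (+1) requires 1 complex ion per 2 ammonium.

(NH4)2[CoCl(CN)I(N3)]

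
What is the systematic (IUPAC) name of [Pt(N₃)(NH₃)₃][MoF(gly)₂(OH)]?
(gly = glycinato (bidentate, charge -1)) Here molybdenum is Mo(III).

triammineazidoplatinum(II) fluorobis(glycinato)hydroxomolybdate(III)

Both ions are complex: the cation is named first with the plain metal name, the anion second with the -ate form; each ion's ligands are alphabetised independently.
Mo is given as +3; the anion's ligand charges sum to -4, so the complex anion is 1−.
A 1:1 salt means the cation carries the equal and opposite charge, 1+.
Cation: ligand charges sum to -1; for the ion to be 1+, Pt = +2.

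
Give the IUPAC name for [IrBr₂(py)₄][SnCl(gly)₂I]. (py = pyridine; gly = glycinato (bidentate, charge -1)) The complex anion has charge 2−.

dibromotetrakis(pyridine)iridium(IV) chlorobis(glycinato)iodostannate(II)

Both ions are complex: the cation is named first with the plain metal name, the anion second with the -ate form; each ion's ligands are alphabetised independently.
The complex anion is given as 2−; its ligand charges sum to -4, so Sn = +2.
A 1:1 salt means the cation carries the equal and opposite charge, 2+.
Cation: ligand charges sum to -2; for the ion to be 2+, Ir = +4.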